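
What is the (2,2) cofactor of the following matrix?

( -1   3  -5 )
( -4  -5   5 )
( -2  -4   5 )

Delete row 2 and column 2; the remaining 2×2 submatrix is [-1 -5; -2 5].
Its determinant is (-1)·5 − (-5)·(-2) = -15.
The cofactor carries sign (−1)^(2+2) = +1, so C_{2,2} = +(-15) = -15.

-15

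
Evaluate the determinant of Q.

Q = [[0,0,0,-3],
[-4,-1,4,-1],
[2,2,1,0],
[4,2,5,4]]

det(Q) = -126

Expand along row 1 (it has 3 zeros):
  − (-3) · M_14   where M_14 = det([-4 -1 4; 2 2 1; 4 2 5]) = -42
det = (-1)·(-3)·(-42) = -126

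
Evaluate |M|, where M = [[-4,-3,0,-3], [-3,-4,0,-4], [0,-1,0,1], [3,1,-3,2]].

Expand along column 3 (it has 3 zeros):
  − (-3) · M_43   where M_43 = det([-4 -3 -3; -3 -4 -4; 0 -1 1]) = 14
det = (-1)·(-3)·(14) = 42

|M| = 42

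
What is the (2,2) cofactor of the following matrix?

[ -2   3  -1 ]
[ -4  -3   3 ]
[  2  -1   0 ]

Delete row 2 and column 2; the remaining 2×2 submatrix is [-2 -1; 2 0].
Its determinant is (-2)·0 − (-1)·2 = 2.
The cofactor carries sign (−1)^(2+2) = +1, so C_{2,2} = +(2) = 2.

2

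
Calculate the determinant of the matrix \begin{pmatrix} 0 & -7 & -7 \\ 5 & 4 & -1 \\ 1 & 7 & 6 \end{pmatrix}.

The determinant is 0.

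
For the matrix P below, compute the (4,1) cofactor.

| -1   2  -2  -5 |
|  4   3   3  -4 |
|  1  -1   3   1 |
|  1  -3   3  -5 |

Delete row 4 and column 1; the remaining 3×3 submatrix is [2 -2 -5; 3 3 -4; -1 3 1].
Its determinant is -32.
The cofactor carries sign (−1)^(4+1) = −1, so C_{4,1} = −(-32) = 32.

32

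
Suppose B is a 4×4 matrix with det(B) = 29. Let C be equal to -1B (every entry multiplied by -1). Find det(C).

The determinant is 29.

For a 4×4 matrix, det(-1B) = (-1)^4·det(B) = 1·det(B).
det(C) = (1)·(29) = 29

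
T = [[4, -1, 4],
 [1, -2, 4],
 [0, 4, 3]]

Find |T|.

Expand along row 3:
  − 4 · |4 4; 1 4| = −4·(16 − 4) = -48
  + 3 · |4 -1; 1 -2| = 3·(-8 − (-1)) = -21
Sum: (-48) + (-21) = -69

det(T) = -69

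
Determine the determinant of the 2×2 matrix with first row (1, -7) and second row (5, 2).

det = 1·2 − (-7)·5 = 2 − (-35) = 37

37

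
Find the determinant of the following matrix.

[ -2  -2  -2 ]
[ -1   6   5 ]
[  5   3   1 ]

Expand along column 1:
  + (-2) · |6 5; 3 1| = (-2)·(6 − 15) = 18
  − (-1) · |-2 -2; 3 1| = −(-1)·(-2 − (-6)) = 4
  + 5 · |-2 -2; 6 5| = 5·(-10 − (-12)) = 10
Sum: (18) + (4) + (10) = 32

32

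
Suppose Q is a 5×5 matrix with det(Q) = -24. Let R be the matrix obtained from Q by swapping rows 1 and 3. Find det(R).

det(R) = 24

Swapping two rows multiplies the determinant by −1.
det(R) = (-1)·(-24) = 24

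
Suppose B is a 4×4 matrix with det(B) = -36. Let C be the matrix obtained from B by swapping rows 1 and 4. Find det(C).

36

Swapping two rows multiplies the determinant by −1.
det(C) = (-1)·(-36) = 36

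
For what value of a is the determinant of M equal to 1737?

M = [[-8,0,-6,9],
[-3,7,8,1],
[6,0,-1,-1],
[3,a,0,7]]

a = 2

Expanding along the row containing a, det(M) is linear in a: det(M) = (-367)·a + (2471).
Set (-367)·a + (2471) = 1737  ⇒  (-367)·a = -734  ⇒  a = 2.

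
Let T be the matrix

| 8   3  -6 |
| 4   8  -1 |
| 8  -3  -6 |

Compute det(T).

Expand along column 1:
  + 8 · |8 -1; -3 -6| = 8·(-48 − 3) = -408
  − 4 · |3 -6; -3 -6| = −4·(-18 − 18) = 144
  + 8 · |3 -6; 8 -1| = 8·(-3 − (-48)) = 360
Sum: (-408) + (144) + (360) = 96

det(T) = 96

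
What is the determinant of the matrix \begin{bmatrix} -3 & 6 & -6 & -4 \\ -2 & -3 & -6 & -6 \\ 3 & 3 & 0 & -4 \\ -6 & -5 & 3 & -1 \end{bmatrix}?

The determinant is 2406.

Expand along row 3 (it has 1 zero):
  + (3) · M_31   where M_31 = det([6 -6 -4; -3 -6 -6; -5 3 -1]) = 138
  − (3) · M_32   where M_32 = det([-3 -6 -4; -2 -6 -6; -6 3 -1]) = -108
  − (-4) · M_34   where M_34 = det([-3 6 -6; -2 -3 -6; -6 -5 3]) = 417
det = (+1)·(3)·(138) + (-1)·(3)·(-108) + (-1)·(-4)·(417) = 2406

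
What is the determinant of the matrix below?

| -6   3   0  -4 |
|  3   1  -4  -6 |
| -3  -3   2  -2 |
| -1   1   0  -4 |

The determinant is -308.

Expand along column 3 (it has 2 zeros):
  − (-4) · M_23   where M_23 = det([-6 3 -4; -3 -3 -2; -1 1 -4]) = -90
  + (2) · M_33   where M_33 = det([-6 3 -4; 3 1 -6; -1 1 -4]) = 26
det = (-1)·(-4)·(-90) + (+1)·(2)·(26) = -308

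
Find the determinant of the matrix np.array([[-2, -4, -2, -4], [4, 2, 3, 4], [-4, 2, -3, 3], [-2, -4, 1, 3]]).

Expand along row 1:
  + (-2) · M_11   where M_11 = det([2 3 4; 2 -3 3; -4 1 3]) = -118
  − (-4) · M_12   where M_12 = det([4 3 4; -4 -3 3; -2 1 3]) = -70
  + (-2) · M_13   where M_13 = det([4 2 4; -4 2 3; -2 -4 3]) = 164
  − (-4) · M_14   where M_14 = det([4 2 3; -4 2 -3; -2 -4 1]) = 40
det = (+1)·(-2)·(-118) + (-1)·(-4)·(-70) + (+1)·(-2)·(164) + (-1)·(-4)·(40) = -212

-212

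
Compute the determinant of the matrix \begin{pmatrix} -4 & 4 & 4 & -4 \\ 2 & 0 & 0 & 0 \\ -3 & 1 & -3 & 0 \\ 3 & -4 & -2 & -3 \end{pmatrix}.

-208

Expand along row 2 (it has 3 zeros):
  − (2) · M_21   where M_21 = det([4 4 -4; 1 -3 0; -4 -2 -3]) = 104
det = (-1)·(2)·(104) = -208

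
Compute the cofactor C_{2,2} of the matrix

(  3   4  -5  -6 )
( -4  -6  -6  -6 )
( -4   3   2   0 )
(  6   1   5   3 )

150

Delete row 2 and column 2; the remaining 3×3 submatrix is [3 -5 -6; -4 2 0; 6 5 3].
Its determinant is 150.
The cofactor carries sign (−1)^(2+2) = +1, so C_{2,2} = +(150) = 150.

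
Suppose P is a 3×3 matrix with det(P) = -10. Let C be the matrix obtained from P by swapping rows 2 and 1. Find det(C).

The determinant is 10.

Swapping two rows multiplies the determinant by −1.
det(C) = (-1)·(-10) = 10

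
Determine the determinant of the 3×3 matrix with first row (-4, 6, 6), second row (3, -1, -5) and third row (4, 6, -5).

-38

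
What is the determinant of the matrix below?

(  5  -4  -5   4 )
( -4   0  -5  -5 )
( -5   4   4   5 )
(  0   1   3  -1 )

The determinant is 2.

Expand along row 2 (it has 1 zero):
  − (-4) · M_21   where M_21 = det([-4 -5 4; 4 4 5; 1 3 -1]) = 63
  − (-5) · M_23   where M_23 = det([5 -4 4; -5 4 5; 0 1 -1]) = -45
  + (-5) · M_24   where M_24 = det([5 -4 -5; -5 4 4; 0 1 3]) = 5
det = (-1)·(-4)·(63) + (-1)·(-5)·(-45) + (+1)·(-5)·(5) = 2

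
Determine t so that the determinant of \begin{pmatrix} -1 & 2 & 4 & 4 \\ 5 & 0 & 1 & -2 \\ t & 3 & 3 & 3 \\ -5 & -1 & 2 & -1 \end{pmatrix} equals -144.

Expanding along the column containing t, det(A) is linear in t: det(A) = (18)·t + (-162).
Set (18)·t + (-162) = -144  ⇒  (18)·t = 18  ⇒  t = 1.

t = 1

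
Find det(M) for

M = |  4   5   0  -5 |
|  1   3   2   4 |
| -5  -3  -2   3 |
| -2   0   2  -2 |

Expand along row 1 (it has 1 zero):
  + (4) · M_11   where M_11 = det([3 2 4; -3 -2 3; 0 2 -2]) = -42
  − (5) · M_12   where M_12 = det([1 2 4; -5 -2 3; -2 2 -2]) = -90
  − (-5) · M_14   where M_14 = det([1 3 2; -5 -3 -2; -2 0 2]) = 24
det = (+1)·(4)·(-42) + (-1)·(5)·(-90) + (-1)·(-5)·(24) = 402

det(M) = 402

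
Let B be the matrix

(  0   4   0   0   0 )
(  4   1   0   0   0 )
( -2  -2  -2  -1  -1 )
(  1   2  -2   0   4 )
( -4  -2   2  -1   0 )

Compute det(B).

B is block lower-triangular with a 2×2 block and a 3×3 block on the diagonal, so its determinant equals the product of the determinants of the diagonal blocks.
det of the 2×2 block = -16
det of the 3×3 block = -18
det = (-16)·(-18) = 288

|B| = 288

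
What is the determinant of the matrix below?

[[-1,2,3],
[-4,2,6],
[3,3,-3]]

-18

Expand along column 1:
  + (-1) · |2 6; 3 -3| = (-1)·(-6 − 18) = 24
  − (-4) · |2 3; 3 -3| = −(-4)·(-6 − 9) = -60
  + 3 · |2 3; 2 6| = 3·(12 − 6) = 18
Sum: (24) + (-60) + (18) = -18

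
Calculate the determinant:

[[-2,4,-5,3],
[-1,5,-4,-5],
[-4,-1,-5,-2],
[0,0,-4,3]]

651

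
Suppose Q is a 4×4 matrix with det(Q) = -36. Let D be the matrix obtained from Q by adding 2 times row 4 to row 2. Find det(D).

det(D) = -36

Adding a multiple of one row to another leaves the determinant unchanged.
det(D) = (1)·(-36) = -36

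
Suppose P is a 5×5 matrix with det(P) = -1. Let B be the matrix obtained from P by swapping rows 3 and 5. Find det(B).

Swapping two rows multiplies the determinant by −1.
det(B) = (-1)·(-1) = 1

det(B) = 1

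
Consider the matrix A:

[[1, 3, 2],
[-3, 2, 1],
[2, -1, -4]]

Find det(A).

Expand along column 1:
  + 1 · |2 1; -1 -4| = 1·(-8 − (-1)) = -7
  − (-3) · |3 2; -1 -4| = −(-3)·(-12 − (-2)) = -30
  + 2 · |3 2; 2 1| = 2·(3 − 4) = -2
Sum: (-7) + (-30) + (-2) = -39

The determinant is -39.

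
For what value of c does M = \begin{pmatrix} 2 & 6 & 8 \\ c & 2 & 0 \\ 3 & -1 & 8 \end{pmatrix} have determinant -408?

7

Expanding along the column containing c, det(M) is linear in c: det(M) = (-56)·c + (-16).
Set (-56)·c + (-16) = -408  ⇒  (-56)·c = -392  ⇒  c = 7.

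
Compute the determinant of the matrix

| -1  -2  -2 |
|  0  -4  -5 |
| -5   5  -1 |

Expand along row 2:
  + (-4) · |-1 -2; -5 -1| = (-4)·(1 − 10) = 36
  − (-5) · |-1 -2; -5 5| = −(-5)·(-5 − 10) = -75
Sum: (36) + (-75) = -39

-39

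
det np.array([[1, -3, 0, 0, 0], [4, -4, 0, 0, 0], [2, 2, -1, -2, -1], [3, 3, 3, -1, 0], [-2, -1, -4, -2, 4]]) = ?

304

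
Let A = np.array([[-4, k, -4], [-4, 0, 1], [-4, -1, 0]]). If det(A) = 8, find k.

Expanding along the row containing k, det(A) is linear in k: det(A) = (-4)·k + (-20).
Set (-4)·k + (-20) = 8  ⇒  (-4)·k = 28  ⇒  k = -7.

-7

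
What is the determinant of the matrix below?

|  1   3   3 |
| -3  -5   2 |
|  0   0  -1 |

-4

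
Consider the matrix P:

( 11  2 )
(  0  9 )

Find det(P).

det(P) = 11·9 − 2·0 = 99 − 0 = 99

99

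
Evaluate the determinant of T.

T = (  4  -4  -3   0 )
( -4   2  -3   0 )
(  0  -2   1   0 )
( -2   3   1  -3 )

det(T) = 168

Expand along column 4 (it has 3 zeros):
  + (-3) · M_44   where M_44 = det([4 -4 -3; -4 2 -3; 0 -2 1]) = -56
det = (+1)·(-3)·(-56) = 168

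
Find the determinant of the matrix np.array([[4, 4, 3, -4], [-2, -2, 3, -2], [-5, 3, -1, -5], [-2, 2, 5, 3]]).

Expand along row 1:
  + (4) · M_11   where M_11 = det([-2 3 -2; 3 -1 -5; 2 5 3]) = -135
  − (4) · M_12   where M_12 = det([-2 3 -2; -5 -1 -5; -2 5 3]) = 85
  + (3) · M_13   where M_13 = det([-2 -2 -2; -5 3 -5; -2 2 3]) = -80
  − (-4) · M_14   where M_14 = det([-2 -2 3; -5 3 -1; -2 2 5]) = -100
det = (+1)·(4)·(-135) + (-1)·(4)·(85) + (+1)·(3)·(-80) + (-1)·(-4)·(-100) = -1520

-1520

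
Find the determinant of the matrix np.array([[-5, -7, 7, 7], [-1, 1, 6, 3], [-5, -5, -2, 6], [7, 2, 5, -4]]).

The determinant is 861.

Expand along row 1:
  + (-5) · M_11   where M_11 = det([1 6 3; -5 -2 6; 2 5 -4]) = -133
  − (-7) · M_12   where M_12 = det([-1 6 3; -5 -2 6; 7 5 -4]) = 121
  + (7) · M_13   where M_13 = det([-1 1 3; -5 -5 6; 7 2 -4]) = 89
  − (7) · M_14   where M_14 = det([-1 1 6; -5 -5 -2; 7 2 5]) = 182
det = (+1)·(-5)·(-133) + (-1)·(-7)·(121) + (+1)·(7)·(89) + (-1)·(7)·(182) = 861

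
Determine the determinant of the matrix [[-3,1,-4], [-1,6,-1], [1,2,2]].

Expand along row 1:
  + (-3) · |6 -1; 2 2| = (-3)·(12 − (-2)) = -42
  − 1 · |-1 -1; 1 2| = −1·(-2 − (-1)) = 1
  + (-4) · |-1 6; 1 2| = (-4)·(-2 − 6) = 32
Sum: (-42) + (1) + (32) = -9

The determinant is -9.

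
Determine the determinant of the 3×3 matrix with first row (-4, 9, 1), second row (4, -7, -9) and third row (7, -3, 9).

-494

Expand along row 1:
  + (-4) · |-7 -9; -3 9| = (-4)·(-63 − 27) = 360
  − 9 · |4 -9; 7 9| = −9·(36 − (-63)) = -891
  + 1 · |4 -7; 7 -3| = 1·(-12 − (-49)) = 37
Sum: (360) + (-891) + (37) = -494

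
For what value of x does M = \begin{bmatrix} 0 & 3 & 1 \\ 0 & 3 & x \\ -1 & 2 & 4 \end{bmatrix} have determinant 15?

x = -4

Expanding along the column containing x, det(M) is linear in x: det(M) = (-3)·x + (3).
Set (-3)·x + (3) = 15  ⇒  (-3)·x = 12  ⇒  x = -4.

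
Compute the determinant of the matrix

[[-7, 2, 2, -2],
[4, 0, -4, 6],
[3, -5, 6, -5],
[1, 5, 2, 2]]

The determinant is 876.

Expand along row 2 (it has 1 zero):
  − (4) · M_21   where M_21 = det([2 2 -2; -5 6 -5; 5 2 2]) = 94
  − (-4) · M_23   where M_23 = det([-7 2 -2; 3 -5 -5; 1 5 2]) = -167
  + (6) · M_24   where M_24 = det([-7 2 2; 3 -5 6; 1 5 2]) = 320
det = (-1)·(4)·(94) + (-1)·(-4)·(-167) + (+1)·(6)·(320) = 876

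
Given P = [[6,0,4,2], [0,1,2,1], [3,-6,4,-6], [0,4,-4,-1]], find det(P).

The determinant is -492.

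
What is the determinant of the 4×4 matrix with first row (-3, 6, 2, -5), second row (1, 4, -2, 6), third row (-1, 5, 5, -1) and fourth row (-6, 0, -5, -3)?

Expand along row 4 (it has 1 zero):
  − (-6) · M_41   where M_41 = det([6 2 -5; 4 -2 6; 5 5 -1]) = -250
  − (-5) · M_43   where M_43 = det([-3 6 -5; 1 4 6; -1 5 -1]) = 27
  + (-3) · M_44   where M_44 = det([-3 6 2; 1 4 -2; -1 5 5]) = -90
det = (-1)·(-6)·(-250) + (-1)·(-5)·(27) + (+1)·(-3)·(-90) = -1095

-1095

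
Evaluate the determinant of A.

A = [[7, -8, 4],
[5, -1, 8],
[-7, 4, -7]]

The determinant is 45.

Expand along column 1:
  + 7 · |-1 8; 4 -7| = 7·(7 − 32) = -175
  − 5 · |-8 4; 4 -7| = −5·(56 − 16) = -200
  + (-7) · |-8 4; -1 8| = (-7)·(-64 − (-4)) = 420
Sum: (-175) + (-200) + (420) = 45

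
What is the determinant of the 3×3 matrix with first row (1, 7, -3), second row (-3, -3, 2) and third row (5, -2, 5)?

101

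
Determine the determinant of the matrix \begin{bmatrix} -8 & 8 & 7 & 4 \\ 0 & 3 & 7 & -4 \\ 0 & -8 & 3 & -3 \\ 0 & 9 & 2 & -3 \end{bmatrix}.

Expand along column 1 (it has 3 zeros):
  + (-8) · M_11   where M_11 = det([3 7 -4; -8 3 -3; 9 2 -3]) = -194
det = (+1)·(-8)·(-194) = 1552

1552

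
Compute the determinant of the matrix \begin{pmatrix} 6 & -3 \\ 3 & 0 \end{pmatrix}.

The determinant is 9.

det = 6·0 − (-3)·3 = 0 − (-9) = 9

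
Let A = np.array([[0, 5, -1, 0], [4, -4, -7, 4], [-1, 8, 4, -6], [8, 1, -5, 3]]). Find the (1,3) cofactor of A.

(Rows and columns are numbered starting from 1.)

40

Delete row 1 and column 3; the remaining 3×3 submatrix is [4 -4 4; -1 8 -6; 8 1 3].
Its determinant is 40.
The cofactor carries sign (−1)^(1+3) = +1, so C_{1,3} = +(40) = 40.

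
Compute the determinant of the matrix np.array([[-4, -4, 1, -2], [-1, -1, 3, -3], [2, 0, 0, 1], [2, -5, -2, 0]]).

87

Expand along row 3 (it has 2 zeros):
  + (2) · M_31   where M_31 = det([-4 1 -2; -1 3 -3; -5 -2 0]) = 5
  − (1) · M_34   where M_34 = det([-4 -4 1; -1 -1 3; 2 -5 -2]) = -77
det = (+1)·(2)·(5) + (-1)·(1)·(-77) = 87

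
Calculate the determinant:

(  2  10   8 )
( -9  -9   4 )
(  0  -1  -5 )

Expand along row 3:
  − (-1) · |2 8; -9 4| = −(-1)·(8 − (-72)) = 80
  + (-5) · |2 10; -9 -9| = (-5)·(-18 − (-90)) = -360
Sum: (80) + (-360) = -280

-280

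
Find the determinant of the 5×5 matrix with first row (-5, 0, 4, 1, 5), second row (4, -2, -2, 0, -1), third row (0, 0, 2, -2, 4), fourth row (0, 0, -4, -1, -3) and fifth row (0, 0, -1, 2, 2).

-500

The matrix is block upper-triangular with a 2×2 block and a 3×3 block on the diagonal, so its determinant equals the product of the determinants of the diagonal blocks.
det of the 2×2 block = 10
det of the 3×3 block = -50
det = (10)·(-50) = -500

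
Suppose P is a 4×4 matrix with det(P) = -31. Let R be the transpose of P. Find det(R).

The determinant is -31.

det(Pᵀ) = det(P).
det(R) = (1)·(-31) = -31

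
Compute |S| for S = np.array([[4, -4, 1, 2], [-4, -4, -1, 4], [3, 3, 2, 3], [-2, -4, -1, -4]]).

Expand along row 1:
  + (4) · M_11   where M_11 = det([-4 -1 4; 3 2 3; -4 -1 -4]) = 40
  − (-4) · M_12   where M_12 = det([-4 -1 4; 3 2 3; -2 -1 -4]) = 18
  + (1) · M_13   where M_13 = det([-4 -4 4; 3 3 3; -2 -4 -4]) = -48
  − (2) · M_14   where M_14 = det([-4 -4 -1; 3 3 2; -2 -4 -1]) = -10
det = (+1)·(4)·(40) + (-1)·(-4)·(18) + (+1)·(1)·(-48) + (-1)·(2)·(-10) = 204

det(S) = 204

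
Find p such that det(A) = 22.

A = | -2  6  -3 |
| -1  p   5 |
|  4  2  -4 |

-5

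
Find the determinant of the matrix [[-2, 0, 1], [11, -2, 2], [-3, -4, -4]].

-82

Expand along column 2:
  + (-2) · |-2 1; -3 -4| = (-2)·(8 − (-3)) = -22
  − (-4) · |-2 1; 11 2| = −(-4)·(-4 − 11) = -60
Sum: (-22) + (-60) = -82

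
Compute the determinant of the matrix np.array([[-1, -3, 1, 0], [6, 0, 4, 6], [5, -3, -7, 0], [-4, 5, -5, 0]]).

-1176

Expand along column 4 (it has 3 zeros):
  + (6) · M_24   where M_24 = det([-1 -3 1; 5 -3 -7; -4 5 -5]) = -196
det = (+1)·(6)·(-196) = -1176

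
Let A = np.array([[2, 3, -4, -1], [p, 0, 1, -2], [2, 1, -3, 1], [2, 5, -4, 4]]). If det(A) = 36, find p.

0

Expanding along the column containing p, det(A) is linear in p: det(A) = (39)·p + (36).
Set (39)·p + (36) = 36  ⇒  (39)·p = 0  ⇒  p = 0.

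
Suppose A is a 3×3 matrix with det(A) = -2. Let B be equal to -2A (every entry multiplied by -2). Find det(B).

For a 3×3 matrix, det(-2A) = (-2)^3·det(A) = -8·det(A).
det(B) = (-8)·(-2) = 16

|B| = 16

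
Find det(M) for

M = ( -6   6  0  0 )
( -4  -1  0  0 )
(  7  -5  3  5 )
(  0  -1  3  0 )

-450

M is block lower-triangular with a 2×2 block and a 2×2 block on the diagonal, so its determinant equals the product of the determinants of the diagonal blocks.
det of the 2×2 block = 30
det of the 2×2 block = -15
det = (30)·(-15) = -450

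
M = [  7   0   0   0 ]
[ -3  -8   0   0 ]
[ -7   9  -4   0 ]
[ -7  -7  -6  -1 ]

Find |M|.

The determinant is -224.

M is lower triangular, so det(M) is the product of the diagonal entries:
det = (7) · (-8) · (-4) · (-1) = -224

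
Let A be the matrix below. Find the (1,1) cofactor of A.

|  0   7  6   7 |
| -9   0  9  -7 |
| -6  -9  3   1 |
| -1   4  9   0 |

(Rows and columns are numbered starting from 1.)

Delete row 1 and column 1; the remaining 3×3 submatrix is [0 9 -7; -9 3 1; 4 9 0].
Its determinant is 687.
The cofactor carries sign (−1)^(1+1) = +1, so C_{1,1} = +(687) = 687.

687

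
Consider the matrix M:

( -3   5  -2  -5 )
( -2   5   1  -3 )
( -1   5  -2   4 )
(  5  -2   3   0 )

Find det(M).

det(M) = -518

Expand along row 4 (it has 1 zero):
  − (5) · M_41   where M_41 = det([5 -2 -5; 5 1 -3; 5 -2 4]) = 135
  + (-2) · M_42   where M_42 = det([-3 -2 -5; -2 1 -3; -1 -2 4]) = -41
  − (3) · M_43   where M_43 = det([-3 5 -5; -2 5 -3; -1 5 4]) = -25
det = (-1)·(5)·(135) + (+1)·(-2)·(-41) + (-1)·(3)·(-25) = -518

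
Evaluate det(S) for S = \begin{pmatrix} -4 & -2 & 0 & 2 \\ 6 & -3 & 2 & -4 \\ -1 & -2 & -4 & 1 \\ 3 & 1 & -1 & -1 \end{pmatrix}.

Expand along row 1 (it has 1 zero):
  + (-4) · M_11   where M_11 = det([-3 2 -4; -2 -4 1; 1 -1 -1]) = -41
  − (-2) · M_12   where M_12 = det([6 2 -4; -1 -4 1; 3 -1 -1]) = -18
  − (2) · M_14   where M_14 = det([6 -3 2; -1 -2 -4; 3 1 -1]) = 85
det = (+1)·(-4)·(-41) + (-1)·(-2)·(-18) + (-1)·(2)·(85) = -42

-42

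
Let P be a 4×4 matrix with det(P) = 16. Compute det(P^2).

det(P^2) = (det P)^2 = (16)^2 = 256

The determinant is 256.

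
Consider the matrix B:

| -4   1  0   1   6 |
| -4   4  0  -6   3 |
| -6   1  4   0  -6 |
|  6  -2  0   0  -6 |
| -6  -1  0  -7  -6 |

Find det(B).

Expand along column 3 (it has 4 zeros):
  + (4) · M_33   where M_33 = det([-4 1 1 6; -4 4 -6 3; 6 -2 0 -6; -6 -1 -7 -6]) = -360
det = (+1)·(4)·(-360) = -1440

-1440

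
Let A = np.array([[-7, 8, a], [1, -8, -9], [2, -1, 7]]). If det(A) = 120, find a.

Expanding along the column containing a, det(A) is linear in a: det(A) = (15)·a + (255).
Set (15)·a + (255) = 120  ⇒  (15)·a = -135  ⇒  a = -9.

a = -9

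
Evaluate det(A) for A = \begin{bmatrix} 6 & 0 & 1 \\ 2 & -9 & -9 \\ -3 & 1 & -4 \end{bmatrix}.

245

Expand along row 1:
  + 6 · |-9 -9; 1 -4| = 6·(36 − (-9)) = 270
  + 1 · |2 -9; -3 1| = 1·(2 − 27) = -25
Sum: (270) + (-25) = 245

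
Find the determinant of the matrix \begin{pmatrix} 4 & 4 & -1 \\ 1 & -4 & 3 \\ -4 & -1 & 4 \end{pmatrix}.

Expand along column 1:
  + 4 · |-4 3; -1 4| = 4·(-16 − (-3)) = -52
  − 1 · |4 -1; -1 4| = −1·(16 − 1) = -15
  + (-4) · |4 -1; -4 3| = (-4)·(12 − 4) = -32
Sum: (-52) + (-15) + (-32) = -99

The determinant is -99.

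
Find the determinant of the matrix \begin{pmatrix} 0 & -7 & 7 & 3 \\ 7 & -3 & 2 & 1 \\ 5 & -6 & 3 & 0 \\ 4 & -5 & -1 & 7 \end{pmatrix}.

The determinant is -1192.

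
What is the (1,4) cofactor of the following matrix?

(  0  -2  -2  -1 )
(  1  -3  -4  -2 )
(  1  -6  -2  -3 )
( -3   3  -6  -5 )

The cofactor is -66.

Delete row 1 and column 4; the remaining 3×3 submatrix is [1 -3 -4; 1 -6 -2; -3 3 -6].
Its determinant is 66.
The cofactor carries sign (−1)^(1+4) = −1, so C_{1,4} = −(66) = -66.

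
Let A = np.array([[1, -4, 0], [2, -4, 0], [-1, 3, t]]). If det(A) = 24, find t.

Expanding along the column containing t, det(A) is linear in t: det(A) = (4)·t + (0).
Set (4)·t + (0) = 24  ⇒  (4)·t = 24  ⇒  t = 6.

t = 6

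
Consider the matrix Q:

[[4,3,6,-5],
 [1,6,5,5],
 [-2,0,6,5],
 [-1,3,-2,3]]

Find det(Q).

Expand along row 3 (it has 1 zero):
  + (-2) · M_31   where M_31 = det([3 6 -5; 6 5 5; 3 -2 3]) = 192
  + (6) · M_33   where M_33 = det([4 3 -5; 1 6 5; -1 3 3]) = -57
  − (5) · M_34   where M_34 = det([4 3 6; 1 6 5; -1 3 -2]) = -63
det = (+1)·(-2)·(192) + (+1)·(6)·(-57) + (-1)·(5)·(-63) = -411

-411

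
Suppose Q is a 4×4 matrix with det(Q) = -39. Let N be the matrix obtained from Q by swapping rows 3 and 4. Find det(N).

Swapping two rows multiplies the determinant by −1.
det(N) = (-1)·(-39) = 39

|N| = 39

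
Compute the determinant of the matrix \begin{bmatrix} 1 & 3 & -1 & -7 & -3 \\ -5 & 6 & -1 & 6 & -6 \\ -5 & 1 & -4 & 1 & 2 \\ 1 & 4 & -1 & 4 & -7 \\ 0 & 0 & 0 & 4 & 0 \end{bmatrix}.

Expand along row 5 (it has 4 zeros):
  − (4) · M_54   where M_54 = det([1 3 -1 -3; -5 6 -1 -6; -5 1 -4 2; 1 4 -1 -7]) = 261
det = (-1)·(4)·(261) = -1044

-1044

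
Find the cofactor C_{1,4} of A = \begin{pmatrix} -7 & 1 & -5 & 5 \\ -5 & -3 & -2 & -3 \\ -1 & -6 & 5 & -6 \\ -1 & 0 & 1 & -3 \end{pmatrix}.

Delete row 1 and column 4; the remaining 3×3 submatrix is [-5 -3 -2; -1 -6 5; -1 0 1].
Its determinant is 54.
The cofactor carries sign (−1)^(1+4) = −1, so C_{1,4} = −(54) = -54.

The cofactor is -54.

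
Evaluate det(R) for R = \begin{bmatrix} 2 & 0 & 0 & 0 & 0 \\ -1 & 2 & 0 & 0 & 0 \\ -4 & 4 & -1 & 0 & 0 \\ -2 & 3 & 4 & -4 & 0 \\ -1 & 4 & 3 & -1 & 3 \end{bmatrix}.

R is lower triangular, so det(R) is the product of the diagonal entries:
det = (2) · (2) · (-1) · (-4) · (3) = 48

|R| = 48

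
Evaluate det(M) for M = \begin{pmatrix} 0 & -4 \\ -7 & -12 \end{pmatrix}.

|M| = -28

det(M) = 0·(-12) − (-4)·(-7) = 0 − 28 = -28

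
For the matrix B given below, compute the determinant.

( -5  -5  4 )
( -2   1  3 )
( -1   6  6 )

The determinant is -29.

Expand along column 1:
  + (-5) · |1 3; 6 6| = (-5)·(6 − 18) = 60
  − (-2) · |-5 4; 6 6| = −(-2)·(-30 − 24) = -108
  + (-1) · |-5 4; 1 3| = (-1)·(-15 − 4) = 19
Sum: (60) + (-108) + (19) = -29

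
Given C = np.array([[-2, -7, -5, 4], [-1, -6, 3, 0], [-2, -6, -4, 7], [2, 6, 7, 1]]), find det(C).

95

Expand along row 2 (it has 1 zero):
  − (-1) · M_21   where M_21 = det([-7 -5 4; -6 -4 7; 6 7 1]) = 59
  + (-6) · M_22   where M_22 = det([-2 -5 4; -2 -4 7; 2 7 1]) = 2
  − (3) · M_23   where M_23 = det([-2 -7 4; -2 -6 7; 2 6 1]) = -16
det = (-1)·(-1)·(59) + (+1)·(-6)·(2) + (-1)·(3)·(-16) = 95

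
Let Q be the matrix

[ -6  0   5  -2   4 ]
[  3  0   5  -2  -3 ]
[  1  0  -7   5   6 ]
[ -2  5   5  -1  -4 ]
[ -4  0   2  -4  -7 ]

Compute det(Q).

|Q| = 665

Expand along column 2 (it has 4 zeros):
  + (5) · M_42   where M_42 = det([-6 5 -2 4; 3 5 -2 -3; 1 -7 5 6; -4 2 -4 -7]) = 133
det = (+1)·(5)·(133) = 665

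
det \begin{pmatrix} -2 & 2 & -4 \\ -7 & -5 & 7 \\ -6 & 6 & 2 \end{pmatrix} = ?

Expand along column 1:
  + (-2) · |-5 7; 6 2| = (-2)·(-10 − 42) = 104
  − (-7) · |2 -4; 6 2| = −(-7)·(4 − (-24)) = 196
  + (-6) · |2 -4; -5 7| = (-6)·(14 − 20) = 36
Sum: (104) + (196) + (36) = 336

336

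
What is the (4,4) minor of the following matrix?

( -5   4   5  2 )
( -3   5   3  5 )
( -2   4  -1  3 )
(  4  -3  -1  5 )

39

Delete row 4 and column 4; the remaining 3×3 submatrix is [-5 4 5; -3 5 3; -2 4 -1].
Its determinant is 39.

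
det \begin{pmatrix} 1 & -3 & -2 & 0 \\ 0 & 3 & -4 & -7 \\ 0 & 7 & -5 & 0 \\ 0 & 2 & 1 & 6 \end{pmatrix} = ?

Expand along column 1 (it has 3 zeros):
  + (1) · M_11   where M_11 = det([3 -4 -7; 7 -5 0; 2 1 6]) = -41
det = (+1)·(1)·(-41) = -41

-41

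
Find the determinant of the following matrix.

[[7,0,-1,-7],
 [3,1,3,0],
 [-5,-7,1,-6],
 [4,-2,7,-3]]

The determinant is 180.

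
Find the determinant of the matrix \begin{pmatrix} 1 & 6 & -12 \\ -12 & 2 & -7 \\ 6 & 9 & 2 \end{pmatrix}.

1399

Expand along row 1:
  + 1 · |2 -7; 9 2| = 1·(4 − (-63)) = 67
  − 6 · |-12 -7; 6 2| = −6·(-24 − (-42)) = -108
  + (-12) · |-12 2; 6 9| = (-12)·(-108 − 12) = 1440
Sum: (67) + (-108) + (1440) = 1399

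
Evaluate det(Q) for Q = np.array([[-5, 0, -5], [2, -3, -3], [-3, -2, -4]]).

35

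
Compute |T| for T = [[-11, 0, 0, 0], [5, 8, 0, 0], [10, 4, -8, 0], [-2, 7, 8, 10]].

7040

T is lower triangular, so det(T) is the product of the diagonal entries:
det = (-11) · (8) · (-8) · (10) = 7040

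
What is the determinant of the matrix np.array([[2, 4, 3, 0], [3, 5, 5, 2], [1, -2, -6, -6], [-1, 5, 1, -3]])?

41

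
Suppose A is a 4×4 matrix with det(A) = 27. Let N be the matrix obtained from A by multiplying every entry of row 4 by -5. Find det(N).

The determinant is -135.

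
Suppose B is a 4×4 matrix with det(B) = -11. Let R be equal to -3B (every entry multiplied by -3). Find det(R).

For a 4×4 matrix, det(-3B) = (-3)^4·det(B) = 81·det(B).
det(R) = (81)·(-11) = -891

|R| = -891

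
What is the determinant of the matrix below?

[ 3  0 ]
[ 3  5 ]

det = 3·5 − 0·3 = 15 − 0 = 15

15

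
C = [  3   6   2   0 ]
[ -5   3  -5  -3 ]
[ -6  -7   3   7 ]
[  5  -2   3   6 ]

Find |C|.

Expand along row 1 (it has 1 zero):
  + (3) · M_11   where M_11 = det([3 -5 -3; -7 3 7; -2 3 6]) = -104
  − (6) · M_12   where M_12 = det([-5 -5 -3; -6 3 7; 5 3 6]) = -241
  + (2) · M_13   where M_13 = det([-5 3 -3; -6 -7 7; 5 -2 6]) = 212
det = (+1)·(3)·(-104) + (-1)·(6)·(-241) + (+1)·(2)·(212) = 1558

The determinant is 1558.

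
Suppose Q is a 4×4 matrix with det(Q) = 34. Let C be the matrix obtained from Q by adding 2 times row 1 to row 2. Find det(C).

34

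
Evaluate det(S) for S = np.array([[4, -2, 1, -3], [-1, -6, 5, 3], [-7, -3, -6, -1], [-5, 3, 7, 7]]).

det(S) = -1067

Expand along row 1:
  + (4) · M_11   where M_11 = det([-6 5 3; -3 -6 -1; 3 7 7]) = 291
  − (-2) · M_12   where M_12 = det([-1 5 3; -7 -6 -1; -5 7 7]) = 68
  + (1) · M_13   where M_13 = det([-1 -6 3; -7 -3 -1; -5 3 7]) = -414
  − (-3) · M_14   where M_14 = det([-1 -6 5; -7 -3 -6; -5 3 7]) = -651
det = (+1)·(4)·(291) + (-1)·(-2)·(68) + (+1)·(1)·(-414) + (-1)·(-3)·(-651) = -1067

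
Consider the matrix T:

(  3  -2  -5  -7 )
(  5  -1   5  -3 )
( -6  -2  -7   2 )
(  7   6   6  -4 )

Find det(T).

Expand along row 1:
  + (3) · M_11   where M_11 = det([-1 5 -3; -2 -7 2; 6 6 -4]) = -86
  − (-2) · M_12   where M_12 = det([5 5 -3; -6 -7 2; 7 6 -4]) = -9
  + (-5) · M_13   where M_13 = det([5 -1 -3; -6 -2 2; 7 6 -4]) = 56
  − (-7) · M_14   where M_14 = det([5 -1 5; -6 -2 -7; 7 6 6]) = 53
det = (+1)·(3)·(-86) + (-1)·(-2)·(-9) + (+1)·(-5)·(56) + (-1)·(-7)·(53) = -185

det(T) = -185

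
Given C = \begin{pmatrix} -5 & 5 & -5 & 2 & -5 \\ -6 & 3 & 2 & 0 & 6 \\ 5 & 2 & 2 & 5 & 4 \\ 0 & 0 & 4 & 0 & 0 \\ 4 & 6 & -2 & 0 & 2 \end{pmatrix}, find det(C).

Expand along row 4 (it has 4 zeros):
  − (4) · M_43   where M_43 = det([-5 5 2 -5; -6 3 0 6; 5 2 5 4; 4 6 0 2]) = 3390
det = (-1)·(4)·(3390) = -13560

|C| = -13560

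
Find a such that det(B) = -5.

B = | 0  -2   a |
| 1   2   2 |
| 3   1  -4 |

-3

Expanding along the row containing a, det(B) is linear in a: det(B) = (-5)·a + (-20).
Set (-5)·a + (-20) = -5  ⇒  (-5)·a = 15  ⇒  a = -3.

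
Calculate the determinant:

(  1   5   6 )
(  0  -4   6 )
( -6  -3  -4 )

Expand along row 2:
  + (-4) · |1 6; -6 -4| = (-4)·(-4 − (-36)) = -128
  − 6 · |1 5; -6 -3| = −6·(-3 − (-30)) = -162
Sum: (-128) + (-162) = -290

-290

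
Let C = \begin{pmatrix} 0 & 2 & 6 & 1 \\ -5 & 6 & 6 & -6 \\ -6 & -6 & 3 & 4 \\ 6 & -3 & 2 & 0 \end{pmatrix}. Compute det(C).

Expand along row 1 (it has 1 zero):
  − (2) · M_12   where M_12 = det([-5 6 -6; -6 3 4; 6 2 0]) = 364
  + (6) · M_13   where M_13 = det([-5 6 -6; -6 -6 4; 6 -3 0]) = -240
  − (1) · M_14   where M_14 = det([-5 6 6; -6 -6 3; 6 -3 2]) = 519
det = (-1)·(2)·(364) + (+1)·(6)·(-240) + (-1)·(1)·(519) = -2687

-2687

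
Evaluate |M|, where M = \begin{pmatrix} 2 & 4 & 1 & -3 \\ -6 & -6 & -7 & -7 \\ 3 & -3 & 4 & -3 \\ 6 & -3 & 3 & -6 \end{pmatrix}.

Expand along row 1:
  + (2) · M_11   where M_11 = det([-6 -7 -7; -3 4 -3; -3 3 -6]) = 132
  − (4) · M_12   where M_12 = det([-6 -7 -7; 3 4 -3; 6 3 -6]) = 195
  + (1) · M_13   where M_13 = det([-6 -6 -7; 3 -3 -3; 6 -3 -6]) = -117
  − (-3) · M_14   where M_14 = det([-6 -6 -7; 3 -3 4; 6 -3 3]) = -171
det = (+1)·(2)·(132) + (-1)·(4)·(195) + (+1)·(1)·(-117) + (-1)·(-3)·(-171) = -1146

The determinant is -1146.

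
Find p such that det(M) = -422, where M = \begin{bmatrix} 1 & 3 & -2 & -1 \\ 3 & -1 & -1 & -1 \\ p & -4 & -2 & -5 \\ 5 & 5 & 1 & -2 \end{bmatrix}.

Expanding along the column containing p, det(M) is linear in p: det(M) = (19)·p + (-308).
Set (19)·p + (-308) = -422  ⇒  (19)·p = -114  ⇒  p = -6.

-6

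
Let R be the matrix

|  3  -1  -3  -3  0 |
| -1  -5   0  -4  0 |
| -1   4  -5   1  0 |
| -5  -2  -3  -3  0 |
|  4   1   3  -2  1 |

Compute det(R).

Expand along column 5 (it has 4 zeros):
  + (1) · M_55   where M_55 = det([3 -1 -3 -3; -1 -5 0 -4; -1 4 -5 1; -5 -2 -3 -3]) = -86
det = (+1)·(1)·(-86) = -86

det(R) = -86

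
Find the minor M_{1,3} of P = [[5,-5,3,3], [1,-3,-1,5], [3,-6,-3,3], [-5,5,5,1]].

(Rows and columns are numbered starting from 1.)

Delete row 1 and column 3; the remaining 3×3 submatrix is [1 -3 5; 3 -6 3; -5 5 1].
Its determinant is -42.

-42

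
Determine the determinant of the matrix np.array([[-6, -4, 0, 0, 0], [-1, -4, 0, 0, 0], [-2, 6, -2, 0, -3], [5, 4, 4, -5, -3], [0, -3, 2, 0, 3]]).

The matrix is block lower-triangular with a 2×2 block and a 3×3 block on the diagonal, so its determinant equals the product of the determinants of the diagonal blocks.
det of the 2×2 block = 20
det of the 3×3 block = 0
det = (20)·(0) = 0

The determinant is 0.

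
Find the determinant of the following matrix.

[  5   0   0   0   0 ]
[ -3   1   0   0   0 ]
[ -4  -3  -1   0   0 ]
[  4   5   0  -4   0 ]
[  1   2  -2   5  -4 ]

The matrix is lower triangular, so the determinant is the product of the diagonal entries:
det = (5) · (1) · (-1) · (-4) · (-4) = -80

-80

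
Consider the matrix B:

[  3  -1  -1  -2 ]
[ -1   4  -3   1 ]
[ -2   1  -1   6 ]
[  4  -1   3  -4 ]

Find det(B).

Expand along row 1:
  + (3) · M_11   where M_11 = det([4 -3 1; 1 -1 6; -1 3 -4]) = -48
  − (-1) · M_12   where M_12 = det([-1 -3 1; -2 -1 6; 4 3 -4]) = -36
  + (-1) · M_13   where M_13 = det([-1 4 1; -2 1 6; 4 -1 -4]) = 60
  − (-2) · M_14   where M_14 = det([-1 4 -3; -2 1 -1; 4 -1 3]) = 12
det = (+1)·(3)·(-48) + (-1)·(-1)·(-36) + (+1)·(-1)·(60) + (-1)·(-2)·(12) = -216

det(B) = -216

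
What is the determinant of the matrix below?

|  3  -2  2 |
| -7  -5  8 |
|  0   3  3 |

-201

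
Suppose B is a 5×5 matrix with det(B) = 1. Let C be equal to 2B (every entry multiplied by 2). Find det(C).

For a 5×5 matrix, det(2B) = 2^5·det(B) = 32·det(B).
det(C) = (32)·(1) = 32

|C| = 32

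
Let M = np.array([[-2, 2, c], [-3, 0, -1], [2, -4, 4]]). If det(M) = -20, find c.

c = -4

Expanding along the column containing c, det(M) is linear in c: det(M) = (12)·c + (28).
Set (12)·c + (28) = -20  ⇒  (12)·c = -48  ⇒  c = -4.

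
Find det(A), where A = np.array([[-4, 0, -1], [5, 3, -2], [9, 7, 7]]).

det(A) = -148

Expand along row 1:
  + (-4) · |3 -2; 7 7| = (-4)·(21 − (-14)) = -140
  + (-1) · |5 3; 9 7| = (-1)·(35 − 27) = -8
Sum: (-140) + (-8) = -148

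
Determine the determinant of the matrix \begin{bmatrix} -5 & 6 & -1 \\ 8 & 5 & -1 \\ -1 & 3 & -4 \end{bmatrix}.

254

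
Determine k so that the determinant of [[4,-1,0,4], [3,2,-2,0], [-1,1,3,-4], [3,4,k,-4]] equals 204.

Expanding along the column containing k, det(M) is linear in k: det(M) = (24)·k + (12).
Set (24)·k + (12) = 204  ⇒  (24)·k = 192  ⇒  k = 8.

8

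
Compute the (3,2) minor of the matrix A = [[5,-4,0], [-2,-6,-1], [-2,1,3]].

The minor is -5.

Delete row 3 and column 2; the remaining 2×2 submatrix is [5 0; -2 -1].
Its determinant is 5·(-1) − 0·(-2) = -5.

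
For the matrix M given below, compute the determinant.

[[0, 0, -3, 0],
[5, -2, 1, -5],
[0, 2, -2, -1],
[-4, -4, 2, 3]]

Expand along row 1 (it has 3 zeros):
  + (-3) · M_13   where M_13 = det([5 -2 -5; 0 2 -1; -4 -4 3]) = -38
det = (+1)·(-3)·(-38) = 114

det(M) = 114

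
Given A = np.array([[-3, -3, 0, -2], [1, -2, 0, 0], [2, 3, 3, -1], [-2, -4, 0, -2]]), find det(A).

-6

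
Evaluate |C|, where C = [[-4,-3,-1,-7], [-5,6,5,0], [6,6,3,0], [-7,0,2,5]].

Expand along column 4 (it has 2 zeros):
  − (-7) · M_14   where M_14 = det([-5 6 5; 6 6 3; -7 0 2]) = -48
  + (5) · M_44   where M_44 = det([-4 -3 -1; -5 6 5; 6 6 3]) = -21
det = (-1)·(-7)·(-48) + (+1)·(5)·(-21) = -441

The determinant is -441.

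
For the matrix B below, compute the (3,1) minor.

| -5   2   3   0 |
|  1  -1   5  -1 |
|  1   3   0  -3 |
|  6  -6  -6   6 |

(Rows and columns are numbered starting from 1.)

Delete row 3 and column 1; the remaining 3×3 submatrix is [2 3 0; -1 5 -1; -6 -6 6].
Its determinant is 84.

84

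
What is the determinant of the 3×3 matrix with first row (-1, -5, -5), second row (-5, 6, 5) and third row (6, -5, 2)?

Expand along column 1:
  + (-1) · |6 5; -5 2| = (-1)·(12 − (-25)) = -37
  − (-5) · |-5 -5; -5 2| = −(-5)·(-10 − 25) = -175
  + 6 · |-5 -5; 6 5| = 6·(-25 − (-30)) = 30
Sum: (-37) + (-175) + (30) = -182

The determinant is -182.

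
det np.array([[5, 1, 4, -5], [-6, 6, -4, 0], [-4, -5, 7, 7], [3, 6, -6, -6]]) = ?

Expand along row 2 (it has 1 zero):
  − (-6) · M_21   where M_21 = det([1 4 -5; -5 7 7; 6 -6 -6]) = 108
  + (6) · M_22   where M_22 = det([5 4 -5; -4 7 7; 3 -6 -6]) = -27
  − (-4) · M_23   where M_23 = det([5 1 -5; -4 -5 7; 3 6 -6]) = -18
det = (-1)·(-6)·(108) + (+1)·(6)·(-27) + (-1)·(-4)·(-18) = 414

414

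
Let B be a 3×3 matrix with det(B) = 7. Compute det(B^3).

det(B^3) = (det B)^3 = (7)^3 = 343

343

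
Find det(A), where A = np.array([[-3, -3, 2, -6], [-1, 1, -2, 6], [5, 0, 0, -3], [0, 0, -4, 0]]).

The determinant is -168.

Expand along row 4 (it has 3 zeros):
  − (-4) · M_43   where M_43 = det([-3 -3 -6; -1 1 6; 5 0 -3]) = -42
det = (-1)·(-4)·(-42) = -168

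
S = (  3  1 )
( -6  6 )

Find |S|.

det(S) = 3·6 − 1·(-6) = 18 − (-6) = 24

The determinant is 24.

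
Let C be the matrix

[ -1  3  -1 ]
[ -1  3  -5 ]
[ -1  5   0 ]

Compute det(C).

-8

Expand along row 3:
  + (-1) · |3 -1; 3 -5| = (-1)·(-15 − (-3)) = 12
  − 5 · |-1 -1; -1 -5| = −5·(5 − 1) = -20
Sum: (12) + (-20) = -8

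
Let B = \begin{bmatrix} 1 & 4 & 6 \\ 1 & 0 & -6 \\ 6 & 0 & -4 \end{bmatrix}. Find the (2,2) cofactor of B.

-40

Delete row 2 and column 2; the remaining 2×2 submatrix is [1 6; 6 -4].
Its determinant is 1·(-4) − 6·6 = -40.
The cofactor carries sign (−1)^(2+2) = +1, so C_{2,2} = +(-40) = -40.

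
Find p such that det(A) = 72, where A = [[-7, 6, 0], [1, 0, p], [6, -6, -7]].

Expanding along the row containing p, det(A) is linear in p: det(A) = (-6)·p + (42).
Set (-6)·p + (42) = 72  ⇒  (-6)·p = 30  ⇒  p = -5.

-5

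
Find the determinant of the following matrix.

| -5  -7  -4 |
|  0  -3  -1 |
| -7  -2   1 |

60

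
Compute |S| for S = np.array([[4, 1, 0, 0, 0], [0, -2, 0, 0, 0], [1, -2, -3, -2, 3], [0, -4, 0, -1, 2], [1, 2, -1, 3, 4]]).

S is block lower-triangular with a 2×2 block and a 3×3 block on the diagonal, so its determinant equals the product of the determinants of the diagonal blocks.
det of the 2×2 block = -8
det of the 3×3 block = 31
det = (-8)·(31) = -248

|S| = -248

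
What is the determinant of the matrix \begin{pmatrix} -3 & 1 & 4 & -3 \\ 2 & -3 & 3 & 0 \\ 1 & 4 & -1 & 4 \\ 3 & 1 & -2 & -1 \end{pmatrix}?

The determinant is -400.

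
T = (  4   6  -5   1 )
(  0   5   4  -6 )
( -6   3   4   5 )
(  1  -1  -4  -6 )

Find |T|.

2737

Expand along row 2 (it has 1 zero):
  + (5) · M_22   where M_22 = det([4 -5 1; -6 4 5; 1 -4 -6]) = 159
  − (4) · M_23   where M_23 = det([4 6 1; -6 3 5; 1 -1 -6]) = -235
  + (-6) · M_24   where M_24 = det([4 6 -5; -6 3 4; 1 -1 -4]) = -167
det = (+1)·(5)·(159) + (-1)·(4)·(-235) + (+1)·(-6)·(-167) = 2737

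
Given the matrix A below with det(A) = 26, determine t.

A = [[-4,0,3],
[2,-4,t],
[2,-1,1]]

2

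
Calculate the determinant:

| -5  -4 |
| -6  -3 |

-9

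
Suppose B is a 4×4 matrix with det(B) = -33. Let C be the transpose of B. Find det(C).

|C| = -33

det(Bᵀ) = det(B).
det(C) = (1)·(-33) = -33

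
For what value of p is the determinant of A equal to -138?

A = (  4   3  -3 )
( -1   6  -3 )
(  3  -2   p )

Expanding along the row containing p, det(A) is linear in p: det(A) = (27)·p + (-3).
Set (27)·p + (-3) = -138  ⇒  (27)·p = -135  ⇒  p = -5.

-5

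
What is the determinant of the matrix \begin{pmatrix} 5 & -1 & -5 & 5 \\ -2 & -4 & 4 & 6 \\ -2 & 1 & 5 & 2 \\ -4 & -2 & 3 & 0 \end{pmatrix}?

The determinant is -176.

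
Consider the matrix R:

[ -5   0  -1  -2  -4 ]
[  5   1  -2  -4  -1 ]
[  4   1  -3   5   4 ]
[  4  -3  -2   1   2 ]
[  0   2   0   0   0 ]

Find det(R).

Expand along row 5 (it has 4 zeros):
  − (2) · M_52   where M_52 = det([-5 -1 -2 -4; 5 -2 -4 -1; 4 -3 5 4; 4 -2 1 2]) = 37
det = (-1)·(2)·(37) = -74

The determinant is -74.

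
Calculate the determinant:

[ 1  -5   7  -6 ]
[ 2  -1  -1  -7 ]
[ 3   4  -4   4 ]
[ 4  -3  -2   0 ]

Expand along row 4 (it has 1 zero):
  − (4) · M_41   where M_41 = det([-5 7 -6; -1 -1 -7; 4 -4 4]) = -56
  + (-3) · M_42   where M_42 = det([1 7 -6; 2 -1 -7; 3 -4 4]) = -205
  − (-2) · M_43   where M_43 = det([1 -5 -6; 2 -1 -7; 3 4 4]) = 103
det = (-1)·(4)·(-56) + (+1)·(-3)·(-205) + (-1)·(-2)·(103) = 1045

1045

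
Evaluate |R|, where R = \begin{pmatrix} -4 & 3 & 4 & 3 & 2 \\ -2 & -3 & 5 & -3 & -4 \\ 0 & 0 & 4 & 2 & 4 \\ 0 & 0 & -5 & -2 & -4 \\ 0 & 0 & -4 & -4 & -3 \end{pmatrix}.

R is block upper-triangular with a 2×2 block and a 3×3 block on the diagonal, so its determinant equals the product of the determinants of the diagonal blocks.
det of the 2×2 block = 18
det of the 3×3 block = 10
det = (18)·(10) = 180

180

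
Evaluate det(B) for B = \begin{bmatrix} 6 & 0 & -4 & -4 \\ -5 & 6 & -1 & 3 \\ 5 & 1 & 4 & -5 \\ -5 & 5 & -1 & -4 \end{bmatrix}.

det(B) = -2088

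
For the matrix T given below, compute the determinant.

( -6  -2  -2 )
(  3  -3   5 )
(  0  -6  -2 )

Expand along row 3:
  − (-6) · |-6 -2; 3 5| = −(-6)·(-30 − (-6)) = -144
  + (-2) · |-6 -2; 3 -3| = (-2)·(18 − (-6)) = -48
Sum: (-144) + (-48) = -192

-192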